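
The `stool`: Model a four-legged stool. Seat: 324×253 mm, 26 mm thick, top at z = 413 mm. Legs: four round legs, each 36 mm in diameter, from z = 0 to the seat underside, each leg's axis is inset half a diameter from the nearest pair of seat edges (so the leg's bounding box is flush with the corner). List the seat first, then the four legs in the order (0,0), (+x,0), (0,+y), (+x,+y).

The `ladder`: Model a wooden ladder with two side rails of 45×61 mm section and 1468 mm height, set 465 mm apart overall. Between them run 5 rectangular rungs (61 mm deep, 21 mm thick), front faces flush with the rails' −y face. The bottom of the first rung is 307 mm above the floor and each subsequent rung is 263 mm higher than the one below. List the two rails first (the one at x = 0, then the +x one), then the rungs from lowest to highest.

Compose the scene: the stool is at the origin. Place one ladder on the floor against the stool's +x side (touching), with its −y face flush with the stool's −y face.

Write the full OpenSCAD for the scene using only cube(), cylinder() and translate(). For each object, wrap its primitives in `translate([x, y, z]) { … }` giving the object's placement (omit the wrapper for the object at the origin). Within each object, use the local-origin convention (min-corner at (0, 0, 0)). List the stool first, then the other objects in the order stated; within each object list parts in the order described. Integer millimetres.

translate([0, 0, 387]) cube([324, 253, 26]);
translate([18, 18, 0]) cylinder(h = 387, r = 18);
translate([306, 18, 0]) cylinder(h = 387, r = 18);
translate([18, 235, 0]) cylinder(h = 387, r = 18);
translate([306, 235, 0]) cylinder(h = 387, r = 18);
translate([324, 0, 0]) {
  cube([45, 61, 1468]);
  translate([420, 0, 0]) cube([45, 61, 1468]);
  translate([45, 0, 307]) cube([375, 61, 21]);
  translate([45, 0, 570]) cube([375, 61, 21]);
  translate([45, 0, 833]) cube([375, 61, 21]);
  translate([45, 0, 1096]) cube([375, 61, 21]);
  translate([45, 0, 1359]) cube([375, 61, 21]);
}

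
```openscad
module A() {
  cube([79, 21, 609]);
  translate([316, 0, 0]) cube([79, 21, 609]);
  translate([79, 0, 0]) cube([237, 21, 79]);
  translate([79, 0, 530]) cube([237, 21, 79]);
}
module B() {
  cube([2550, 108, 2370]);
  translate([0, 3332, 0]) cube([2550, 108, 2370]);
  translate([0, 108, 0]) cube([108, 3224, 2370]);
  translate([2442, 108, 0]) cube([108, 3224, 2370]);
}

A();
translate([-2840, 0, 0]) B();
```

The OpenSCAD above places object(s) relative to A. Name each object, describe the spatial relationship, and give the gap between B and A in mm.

A is a picture frame. B is a house frame. The house frame is on the floor beside the picture frame on its −x side. The gap between the house frame and the picture frame is 290 mm.

The house frame's nearest face is 290 mm from the picture frame's −x face.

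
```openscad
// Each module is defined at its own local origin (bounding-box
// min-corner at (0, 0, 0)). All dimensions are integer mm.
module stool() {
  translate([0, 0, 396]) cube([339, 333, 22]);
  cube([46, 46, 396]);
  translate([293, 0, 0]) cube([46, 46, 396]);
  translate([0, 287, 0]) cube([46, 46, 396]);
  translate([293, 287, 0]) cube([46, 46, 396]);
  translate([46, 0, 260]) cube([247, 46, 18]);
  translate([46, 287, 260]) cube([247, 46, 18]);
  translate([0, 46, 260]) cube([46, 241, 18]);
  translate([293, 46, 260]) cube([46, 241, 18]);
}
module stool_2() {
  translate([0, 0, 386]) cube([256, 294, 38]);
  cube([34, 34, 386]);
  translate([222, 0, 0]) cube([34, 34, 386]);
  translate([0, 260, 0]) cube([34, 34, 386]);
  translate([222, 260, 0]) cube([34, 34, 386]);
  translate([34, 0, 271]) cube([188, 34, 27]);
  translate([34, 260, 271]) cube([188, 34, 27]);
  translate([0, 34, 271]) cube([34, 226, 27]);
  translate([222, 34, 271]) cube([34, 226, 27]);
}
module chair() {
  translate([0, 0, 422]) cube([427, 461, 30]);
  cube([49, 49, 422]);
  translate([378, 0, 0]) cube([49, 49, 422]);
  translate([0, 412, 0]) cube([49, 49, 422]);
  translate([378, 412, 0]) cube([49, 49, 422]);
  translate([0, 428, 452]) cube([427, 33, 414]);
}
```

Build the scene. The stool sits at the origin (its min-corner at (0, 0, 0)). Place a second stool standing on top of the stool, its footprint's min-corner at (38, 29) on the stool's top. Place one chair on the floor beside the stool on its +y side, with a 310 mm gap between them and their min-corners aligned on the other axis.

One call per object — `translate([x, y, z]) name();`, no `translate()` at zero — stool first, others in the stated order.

stool();
translate([38, 29, 418]) stool_2();
translate([0, 643, 0]) chair();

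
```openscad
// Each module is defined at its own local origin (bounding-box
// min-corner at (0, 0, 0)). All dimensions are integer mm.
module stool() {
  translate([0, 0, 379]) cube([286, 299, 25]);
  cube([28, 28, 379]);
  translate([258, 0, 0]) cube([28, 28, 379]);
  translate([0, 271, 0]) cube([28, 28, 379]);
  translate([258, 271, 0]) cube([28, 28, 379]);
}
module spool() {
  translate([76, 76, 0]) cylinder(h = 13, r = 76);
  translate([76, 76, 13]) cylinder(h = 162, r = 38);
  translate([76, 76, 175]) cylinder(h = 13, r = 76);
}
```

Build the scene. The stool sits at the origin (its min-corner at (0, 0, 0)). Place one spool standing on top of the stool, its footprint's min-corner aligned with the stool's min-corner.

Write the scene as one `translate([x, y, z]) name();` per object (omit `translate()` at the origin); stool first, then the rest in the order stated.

stool();
translate([0, 0, 404]) spool();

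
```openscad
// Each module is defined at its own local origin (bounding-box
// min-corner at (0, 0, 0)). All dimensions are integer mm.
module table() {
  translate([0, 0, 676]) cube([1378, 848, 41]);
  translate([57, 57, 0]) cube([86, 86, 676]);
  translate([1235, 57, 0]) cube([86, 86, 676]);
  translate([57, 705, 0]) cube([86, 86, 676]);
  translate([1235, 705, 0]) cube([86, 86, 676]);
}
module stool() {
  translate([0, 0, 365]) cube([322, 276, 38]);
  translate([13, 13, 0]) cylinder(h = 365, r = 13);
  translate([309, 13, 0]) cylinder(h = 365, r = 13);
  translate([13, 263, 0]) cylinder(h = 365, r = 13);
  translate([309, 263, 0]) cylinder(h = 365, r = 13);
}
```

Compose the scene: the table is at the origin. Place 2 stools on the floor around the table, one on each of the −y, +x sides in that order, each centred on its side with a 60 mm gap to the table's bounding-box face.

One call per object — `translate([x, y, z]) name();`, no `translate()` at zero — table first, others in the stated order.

table();
translate([528, -336, 0]) stool();
translate([1438, 286, 0]) stool();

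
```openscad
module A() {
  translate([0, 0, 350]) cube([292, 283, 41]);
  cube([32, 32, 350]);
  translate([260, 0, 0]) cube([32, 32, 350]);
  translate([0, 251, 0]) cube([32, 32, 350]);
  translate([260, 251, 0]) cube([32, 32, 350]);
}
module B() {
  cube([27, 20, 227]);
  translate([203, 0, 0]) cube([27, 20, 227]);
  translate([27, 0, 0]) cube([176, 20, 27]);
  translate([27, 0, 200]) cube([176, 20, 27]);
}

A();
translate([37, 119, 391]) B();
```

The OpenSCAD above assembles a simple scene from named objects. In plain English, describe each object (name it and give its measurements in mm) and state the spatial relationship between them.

A is a four-legged stool. The seat is a 292×283×41 mm slab whose top surface is at z = 391 mm; four square legs, each 32×32 mm in cross-section, run from the floor (z = 0) to the underside of the seat, each flush with a corner of the seat.

B is a rectangular picture frame lying in the x–z plane (depth along y). The opening is 176 mm wide (x) by 173 mm tall (z), surrounded by a border 27 mm wide on all four sides. The frame is 20 mm deep and is made of two full-height vertical stiles with two horizontal rails fitted between them.

The picture frame is on top of the stool.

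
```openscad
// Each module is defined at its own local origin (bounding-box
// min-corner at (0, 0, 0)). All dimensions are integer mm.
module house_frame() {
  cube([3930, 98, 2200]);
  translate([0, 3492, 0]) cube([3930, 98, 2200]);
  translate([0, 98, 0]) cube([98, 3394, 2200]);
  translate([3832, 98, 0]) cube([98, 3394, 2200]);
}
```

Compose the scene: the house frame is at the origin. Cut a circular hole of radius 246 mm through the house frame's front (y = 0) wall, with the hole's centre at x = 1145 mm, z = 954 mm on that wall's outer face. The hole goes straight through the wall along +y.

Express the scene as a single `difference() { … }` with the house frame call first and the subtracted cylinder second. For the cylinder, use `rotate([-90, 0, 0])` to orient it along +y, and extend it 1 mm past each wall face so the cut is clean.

difference() {
  house_frame();
  translate([1145, -1, 954]) rotate([-90, 0, 0]) cylinder(h = 100, r = 246);
}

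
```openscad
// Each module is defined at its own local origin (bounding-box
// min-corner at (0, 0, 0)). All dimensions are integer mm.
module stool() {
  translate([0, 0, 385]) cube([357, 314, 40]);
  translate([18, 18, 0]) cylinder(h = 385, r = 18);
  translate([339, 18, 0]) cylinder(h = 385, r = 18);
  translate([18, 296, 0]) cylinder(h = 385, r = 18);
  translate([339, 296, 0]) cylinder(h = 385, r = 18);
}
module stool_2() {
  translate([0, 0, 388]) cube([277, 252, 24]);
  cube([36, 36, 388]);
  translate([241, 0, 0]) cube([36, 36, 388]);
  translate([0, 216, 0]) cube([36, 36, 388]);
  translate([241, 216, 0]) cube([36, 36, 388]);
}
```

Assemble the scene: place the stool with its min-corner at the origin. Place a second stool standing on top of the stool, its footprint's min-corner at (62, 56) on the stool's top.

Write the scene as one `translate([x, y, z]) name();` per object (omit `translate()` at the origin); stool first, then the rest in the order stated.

stool();
translate([62, 56, 425]) stool_2();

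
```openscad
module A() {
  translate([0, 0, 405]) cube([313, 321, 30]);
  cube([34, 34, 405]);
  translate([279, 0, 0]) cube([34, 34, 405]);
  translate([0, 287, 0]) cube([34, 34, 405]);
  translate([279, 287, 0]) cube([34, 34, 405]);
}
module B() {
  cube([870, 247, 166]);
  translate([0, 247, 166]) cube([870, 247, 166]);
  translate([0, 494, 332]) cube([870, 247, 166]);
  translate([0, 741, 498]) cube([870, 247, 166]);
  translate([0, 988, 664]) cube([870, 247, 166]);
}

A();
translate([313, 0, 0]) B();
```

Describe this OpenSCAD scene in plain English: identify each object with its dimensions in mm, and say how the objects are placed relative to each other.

A is a four-legged stool. The seat is a 313×321×30 mm slab whose top surface is at z = 435 mm; four square legs, each 34×34 mm in cross-section, run from the floor (z = 0) to the underside of the seat, each flush with a corner of the seat.

B is a straight staircase of 5 solid steps. Each step is 870 mm wide (x), 247 mm deep (y, the going) and 166 mm tall (the rise). The first step rests on the floor; each subsequent step sits one going further in +y and one rise higher in +z, directly behind and above the previous step with no overlap.

The staircase is against the stool's +x side, with their −y faces flush.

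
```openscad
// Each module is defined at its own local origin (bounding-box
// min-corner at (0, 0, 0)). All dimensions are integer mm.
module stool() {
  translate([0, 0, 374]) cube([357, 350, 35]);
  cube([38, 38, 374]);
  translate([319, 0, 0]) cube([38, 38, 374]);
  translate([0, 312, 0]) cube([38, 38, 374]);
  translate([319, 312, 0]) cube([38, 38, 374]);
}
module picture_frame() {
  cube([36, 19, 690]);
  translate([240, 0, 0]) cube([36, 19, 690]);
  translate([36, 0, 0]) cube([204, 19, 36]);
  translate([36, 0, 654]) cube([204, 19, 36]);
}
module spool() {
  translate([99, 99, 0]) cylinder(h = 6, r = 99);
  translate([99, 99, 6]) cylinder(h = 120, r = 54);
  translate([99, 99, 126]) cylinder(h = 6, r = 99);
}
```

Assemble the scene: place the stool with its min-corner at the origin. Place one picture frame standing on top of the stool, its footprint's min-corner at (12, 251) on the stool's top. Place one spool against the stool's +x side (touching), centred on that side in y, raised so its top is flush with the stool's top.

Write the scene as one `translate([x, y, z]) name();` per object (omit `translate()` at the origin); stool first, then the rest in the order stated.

stool();
translate([12, 251, 409]) picture_frame();
translate([357, 76, 277]) spool();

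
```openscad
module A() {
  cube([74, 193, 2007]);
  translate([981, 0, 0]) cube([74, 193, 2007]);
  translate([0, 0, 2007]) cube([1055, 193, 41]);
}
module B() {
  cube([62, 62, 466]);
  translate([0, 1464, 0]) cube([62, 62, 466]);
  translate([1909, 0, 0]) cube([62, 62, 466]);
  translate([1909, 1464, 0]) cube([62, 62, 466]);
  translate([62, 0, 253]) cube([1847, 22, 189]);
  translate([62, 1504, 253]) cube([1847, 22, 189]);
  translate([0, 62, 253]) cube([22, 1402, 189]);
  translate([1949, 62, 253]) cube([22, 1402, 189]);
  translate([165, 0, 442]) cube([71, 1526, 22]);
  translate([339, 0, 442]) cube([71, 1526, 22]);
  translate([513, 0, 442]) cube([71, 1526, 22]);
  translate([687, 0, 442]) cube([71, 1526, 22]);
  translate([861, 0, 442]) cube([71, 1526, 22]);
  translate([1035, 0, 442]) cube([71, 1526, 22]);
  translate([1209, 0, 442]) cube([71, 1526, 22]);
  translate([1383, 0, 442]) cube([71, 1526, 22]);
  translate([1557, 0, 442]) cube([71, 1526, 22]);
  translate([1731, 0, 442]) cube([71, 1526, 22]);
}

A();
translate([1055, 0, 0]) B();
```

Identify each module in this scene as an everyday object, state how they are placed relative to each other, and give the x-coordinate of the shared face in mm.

The door frame's +x face and the bed frame's −x face are both at x = 1055 mm.

A is a door frame. B is a bed frame. The bed frame is against the door frame's +x side, with their −y faces flush. The x-coordinate of the shared face is 1055 mm.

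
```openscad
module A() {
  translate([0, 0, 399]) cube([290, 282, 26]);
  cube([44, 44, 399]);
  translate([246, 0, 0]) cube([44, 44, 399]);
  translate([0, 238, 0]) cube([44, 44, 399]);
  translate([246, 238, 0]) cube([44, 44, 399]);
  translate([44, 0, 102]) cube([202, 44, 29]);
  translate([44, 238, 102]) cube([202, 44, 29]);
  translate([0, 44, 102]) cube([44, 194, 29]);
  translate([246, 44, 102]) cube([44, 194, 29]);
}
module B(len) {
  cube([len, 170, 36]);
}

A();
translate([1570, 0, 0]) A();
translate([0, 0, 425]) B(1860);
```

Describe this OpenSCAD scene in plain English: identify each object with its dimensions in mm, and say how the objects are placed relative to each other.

A is a four-legged stool. The seat is 290×282 mm, 26 mm thick, top at z = 425 mm. It stands on four square legs, each 44×44 mm in cross-section, from z = 0 to the seat underside, each flush with a corner of the seat. Four stretchers, 44 mm wide and 29 mm tall, connect adjacent legs with their undersides at z = 102 mm, each running between the inner faces of the legs it joins and aligned with the legs' outer faces on the other axis.

B is a rectangular beam 1860 mm long (x), 170 mm deep (y), 36 mm thick (z).

The beam spans the tops of two stools placed 1280 mm apart, resting at z = 425 mm.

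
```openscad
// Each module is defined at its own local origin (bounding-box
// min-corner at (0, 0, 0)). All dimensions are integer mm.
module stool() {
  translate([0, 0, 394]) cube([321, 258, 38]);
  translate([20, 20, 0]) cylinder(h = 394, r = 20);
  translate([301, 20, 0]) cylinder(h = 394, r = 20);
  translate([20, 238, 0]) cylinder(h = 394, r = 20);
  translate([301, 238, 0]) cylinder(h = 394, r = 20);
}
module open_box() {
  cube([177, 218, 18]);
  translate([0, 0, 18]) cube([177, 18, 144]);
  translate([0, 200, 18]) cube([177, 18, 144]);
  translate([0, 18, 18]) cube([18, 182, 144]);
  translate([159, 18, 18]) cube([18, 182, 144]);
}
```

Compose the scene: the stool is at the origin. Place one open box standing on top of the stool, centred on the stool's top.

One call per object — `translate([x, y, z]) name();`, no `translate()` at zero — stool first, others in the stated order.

stool();
translate([72, 20, 432]) open_box();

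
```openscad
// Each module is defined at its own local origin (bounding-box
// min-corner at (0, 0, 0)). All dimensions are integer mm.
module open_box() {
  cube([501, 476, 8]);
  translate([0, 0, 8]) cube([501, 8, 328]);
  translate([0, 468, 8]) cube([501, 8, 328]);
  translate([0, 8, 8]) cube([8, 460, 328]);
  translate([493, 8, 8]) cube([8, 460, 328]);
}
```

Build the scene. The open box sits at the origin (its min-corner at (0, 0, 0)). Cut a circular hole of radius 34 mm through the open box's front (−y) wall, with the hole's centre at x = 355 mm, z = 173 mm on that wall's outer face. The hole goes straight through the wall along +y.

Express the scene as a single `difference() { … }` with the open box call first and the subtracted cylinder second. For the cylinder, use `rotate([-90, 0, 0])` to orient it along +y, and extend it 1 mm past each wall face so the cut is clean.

difference() {
  open_box();
  translate([355, -1, 173]) rotate([-90, 0, 0]) cylinder(h = 10, r = 34);
}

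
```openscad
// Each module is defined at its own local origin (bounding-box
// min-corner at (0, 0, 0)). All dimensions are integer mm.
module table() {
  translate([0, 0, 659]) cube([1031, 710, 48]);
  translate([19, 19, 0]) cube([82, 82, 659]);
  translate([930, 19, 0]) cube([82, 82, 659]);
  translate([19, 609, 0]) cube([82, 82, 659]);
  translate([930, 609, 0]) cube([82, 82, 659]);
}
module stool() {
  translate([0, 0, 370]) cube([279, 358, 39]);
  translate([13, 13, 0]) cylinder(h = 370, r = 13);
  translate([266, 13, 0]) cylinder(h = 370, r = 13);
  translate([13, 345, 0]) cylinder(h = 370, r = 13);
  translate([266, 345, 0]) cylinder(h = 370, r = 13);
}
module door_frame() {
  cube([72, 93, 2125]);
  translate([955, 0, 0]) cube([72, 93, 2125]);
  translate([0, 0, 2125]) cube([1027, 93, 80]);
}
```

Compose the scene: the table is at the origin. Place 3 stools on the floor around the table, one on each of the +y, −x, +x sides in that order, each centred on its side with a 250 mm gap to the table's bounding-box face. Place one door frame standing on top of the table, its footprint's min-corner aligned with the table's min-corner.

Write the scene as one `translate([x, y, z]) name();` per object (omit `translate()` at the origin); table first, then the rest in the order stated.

table();
translate([376, 960, 0]) stool();
translate([-529, 176, 0]) stool();
translate([1281, 176, 0]) stool();
translate([0, 0, 707]) door_frame();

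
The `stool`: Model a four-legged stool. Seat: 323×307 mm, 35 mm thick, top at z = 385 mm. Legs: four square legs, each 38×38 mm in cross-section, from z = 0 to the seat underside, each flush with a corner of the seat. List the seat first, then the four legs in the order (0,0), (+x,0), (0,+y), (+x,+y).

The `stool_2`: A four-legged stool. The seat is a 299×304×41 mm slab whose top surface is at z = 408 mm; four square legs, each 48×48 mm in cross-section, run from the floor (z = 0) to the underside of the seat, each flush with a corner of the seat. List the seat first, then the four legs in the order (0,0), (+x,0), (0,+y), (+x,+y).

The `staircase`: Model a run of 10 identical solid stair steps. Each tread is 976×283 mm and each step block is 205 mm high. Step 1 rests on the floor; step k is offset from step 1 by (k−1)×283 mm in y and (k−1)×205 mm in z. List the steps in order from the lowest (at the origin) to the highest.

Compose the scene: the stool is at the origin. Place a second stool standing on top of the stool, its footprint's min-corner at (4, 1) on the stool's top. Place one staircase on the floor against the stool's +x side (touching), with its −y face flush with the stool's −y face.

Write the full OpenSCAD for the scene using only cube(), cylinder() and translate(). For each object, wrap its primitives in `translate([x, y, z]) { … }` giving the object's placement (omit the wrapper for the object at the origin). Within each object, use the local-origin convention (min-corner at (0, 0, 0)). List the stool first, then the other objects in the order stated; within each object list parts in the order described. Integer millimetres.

translate([0, 0, 350]) cube([323, 307, 35]);
cube([38, 38, 350]);
translate([285, 0, 0]) cube([38, 38, 350]);
translate([0, 269, 0]) cube([38, 38, 350]);
translate([285, 269, 0]) cube([38, 38, 350]);
translate([4, 1, 385]) {
  translate([0, 0, 367]) cube([299, 304, 41]);
  cube([48, 48, 367]);
  translate([251, 0, 0]) cube([48, 48, 367]);
  translate([0, 256, 0]) cube([48, 48, 367]);
  translate([251, 256, 0]) cube([48, 48, 367]);
}
translate([323, 0, 0]) {
  cube([976, 283, 205]);
  translate([0, 283, 205]) cube([976, 283, 205]);
  translate([0, 566, 410]) cube([976, 283, 205]);
  translate([0, 849, 615]) cube([976, 283, 205]);
  translate([0, 1132, 820]) cube([976, 283, 205]);
  translate([0, 1415, 1025]) cube([976, 283, 205]);
  translate([0, 1698, 1230]) cube([976, 283, 205]);
  translate([0, 1981, 1435]) cube([976, 283, 205]);
  translate([0, 2264, 1640]) cube([976, 283, 205]);
  translate([0, 2547, 1845]) cube([976, 283, 205]);
}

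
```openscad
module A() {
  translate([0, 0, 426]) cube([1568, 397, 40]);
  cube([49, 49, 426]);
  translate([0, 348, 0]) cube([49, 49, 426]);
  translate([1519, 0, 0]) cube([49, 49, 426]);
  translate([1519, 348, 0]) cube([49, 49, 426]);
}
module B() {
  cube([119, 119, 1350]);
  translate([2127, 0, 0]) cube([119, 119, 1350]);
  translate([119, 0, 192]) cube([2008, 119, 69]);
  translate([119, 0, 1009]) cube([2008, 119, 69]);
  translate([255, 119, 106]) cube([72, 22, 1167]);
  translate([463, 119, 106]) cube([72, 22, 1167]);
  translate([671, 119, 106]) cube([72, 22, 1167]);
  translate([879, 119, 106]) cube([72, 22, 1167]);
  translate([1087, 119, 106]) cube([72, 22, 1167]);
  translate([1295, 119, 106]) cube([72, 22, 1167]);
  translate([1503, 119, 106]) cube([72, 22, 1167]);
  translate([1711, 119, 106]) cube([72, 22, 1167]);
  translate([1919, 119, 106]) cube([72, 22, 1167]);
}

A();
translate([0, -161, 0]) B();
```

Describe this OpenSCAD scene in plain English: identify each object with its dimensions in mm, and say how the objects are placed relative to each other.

A is a bench: a 1568×397 mm seat slab, 40 mm thick, top at z = 466 mm, on four 49×49 mm square legs flush with the seat corners and standing on z = 0.

B is a fence section. Two 119×119 mm posts, 1350 mm tall, stand on the floor with a clear span of 2008 mm between their inner faces. Two horizontal rails of 119×69 mm section span the gap between the posts with their undersides at z = 192 mm and z = 1009 mm, flush with the posts' −y face. 9 pickets, each 72 mm wide, 22 mm thick and 1167 mm tall, are fixed to the +y face of the rails with their bottoms at z = 106 mm, evenly spaced across the span with equal gaps (rounded down to the nearest mm) at the −x end and between each pair — any rounding remainder accumulates at the +x end.

The fence section is on the floor beside the bench on its −y side.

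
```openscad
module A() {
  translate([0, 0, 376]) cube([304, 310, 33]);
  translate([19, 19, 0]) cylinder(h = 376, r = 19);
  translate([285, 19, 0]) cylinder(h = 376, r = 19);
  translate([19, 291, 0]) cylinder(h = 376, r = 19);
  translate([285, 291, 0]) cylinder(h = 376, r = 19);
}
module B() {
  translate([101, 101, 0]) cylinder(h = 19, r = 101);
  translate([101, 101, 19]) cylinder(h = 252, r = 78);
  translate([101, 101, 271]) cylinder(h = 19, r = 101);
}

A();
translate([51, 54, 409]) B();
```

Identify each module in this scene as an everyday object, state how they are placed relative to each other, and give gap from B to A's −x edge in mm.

A is a stool. B is a spool. The spool is on top of the stool, centred. The gap from the spool to the stool's −x edge is 51 mm.

The spool's min-x is at 51; the stool's min-x is 0; gap = 51 mm.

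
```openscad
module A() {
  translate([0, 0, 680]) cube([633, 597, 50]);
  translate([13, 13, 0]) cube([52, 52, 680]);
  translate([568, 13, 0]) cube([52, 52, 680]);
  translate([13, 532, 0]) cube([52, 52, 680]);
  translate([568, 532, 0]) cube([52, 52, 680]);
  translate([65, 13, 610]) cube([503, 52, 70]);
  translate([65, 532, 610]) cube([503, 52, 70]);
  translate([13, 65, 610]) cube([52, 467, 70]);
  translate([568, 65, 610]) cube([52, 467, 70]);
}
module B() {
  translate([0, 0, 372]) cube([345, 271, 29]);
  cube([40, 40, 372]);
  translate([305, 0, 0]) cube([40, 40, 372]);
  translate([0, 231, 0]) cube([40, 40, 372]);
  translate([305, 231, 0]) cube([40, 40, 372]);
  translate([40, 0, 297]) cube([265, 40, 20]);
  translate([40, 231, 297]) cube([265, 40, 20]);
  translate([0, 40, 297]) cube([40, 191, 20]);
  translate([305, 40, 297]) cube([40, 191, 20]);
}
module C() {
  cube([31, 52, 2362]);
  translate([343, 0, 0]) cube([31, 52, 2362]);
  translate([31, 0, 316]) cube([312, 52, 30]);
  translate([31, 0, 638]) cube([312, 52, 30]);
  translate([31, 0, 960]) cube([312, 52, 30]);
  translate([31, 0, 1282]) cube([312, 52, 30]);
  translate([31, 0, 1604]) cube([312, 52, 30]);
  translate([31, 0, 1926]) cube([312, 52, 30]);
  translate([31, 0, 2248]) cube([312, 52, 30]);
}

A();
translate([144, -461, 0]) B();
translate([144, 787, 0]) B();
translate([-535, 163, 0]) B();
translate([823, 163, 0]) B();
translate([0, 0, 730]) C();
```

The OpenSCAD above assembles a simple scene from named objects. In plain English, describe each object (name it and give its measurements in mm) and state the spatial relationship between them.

A is a rectangular dining table. The top is 633×597×50 mm with its upper surface at z = 730 mm. It stands on four 52×52 mm square legs, each inset 13 mm from the nearest pair of top edges, running from the floor to the underside of the top. Four apron rails, 52 mm thick and 70 mm tall, run between adjacent legs with their top edges flush with the underside of the top and their outer faces flush with the legs' outer faces.

B is a simple wooden stool: a rectangular seat 345 mm (x) by 271 mm (y), 29 mm thick, top face at z = 401 mm, on four square legs, each 40×40 mm in cross-section. The legs rest on z = 0, each flush with a corner of the seat. Four stretchers, 40 mm wide and 20 mm tall, connect adjacent legs with their undersides at z = 297 mm, each running between the inner faces of the legs it joins and aligned with the legs' outer faces on the other axis.

C is a wooden ladder with two side rails of 31×52 mm section and 2362 mm height, set 374 mm apart overall. Between them run 7 rectangular rungs (52 mm deep, 30 mm thick), front faces flush with the rails' −y face. The bottom of the first rung is 316 mm above the floor and each subsequent rung is 322 mm higher than the one below.

Four stools sit around the table at the −y, +y, −x, +x sides. The ladder is on top of the table.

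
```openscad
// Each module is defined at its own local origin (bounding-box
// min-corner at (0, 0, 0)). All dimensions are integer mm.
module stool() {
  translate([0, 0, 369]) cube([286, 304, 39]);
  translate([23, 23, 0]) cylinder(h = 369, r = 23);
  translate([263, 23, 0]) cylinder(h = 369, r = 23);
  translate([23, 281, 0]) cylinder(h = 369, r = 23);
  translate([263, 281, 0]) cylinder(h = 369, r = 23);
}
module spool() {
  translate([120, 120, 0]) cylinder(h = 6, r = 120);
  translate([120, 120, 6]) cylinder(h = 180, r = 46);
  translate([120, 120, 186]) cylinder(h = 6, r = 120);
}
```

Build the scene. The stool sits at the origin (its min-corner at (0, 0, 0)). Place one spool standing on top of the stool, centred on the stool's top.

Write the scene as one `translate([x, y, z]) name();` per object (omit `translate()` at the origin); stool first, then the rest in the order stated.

stool();
translate([23, 32, 408]) spool();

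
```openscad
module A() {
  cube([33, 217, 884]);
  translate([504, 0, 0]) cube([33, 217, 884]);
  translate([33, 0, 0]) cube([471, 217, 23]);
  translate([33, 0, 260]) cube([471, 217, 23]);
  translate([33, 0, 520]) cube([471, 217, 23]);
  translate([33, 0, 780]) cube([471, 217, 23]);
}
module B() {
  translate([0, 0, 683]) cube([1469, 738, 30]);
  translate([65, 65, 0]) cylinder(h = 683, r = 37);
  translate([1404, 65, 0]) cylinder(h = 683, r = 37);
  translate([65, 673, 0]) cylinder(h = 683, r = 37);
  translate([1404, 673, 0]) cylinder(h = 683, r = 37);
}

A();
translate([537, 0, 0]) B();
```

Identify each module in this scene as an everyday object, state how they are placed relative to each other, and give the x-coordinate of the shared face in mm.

A is a bookshelf. B is a table. The table is against the bookshelf's +x side, with their −y faces flush. The x-coordinate of the shared face is 537 mm.

The bookshelf's +x face and the table's −x face are both at x = 537 mm.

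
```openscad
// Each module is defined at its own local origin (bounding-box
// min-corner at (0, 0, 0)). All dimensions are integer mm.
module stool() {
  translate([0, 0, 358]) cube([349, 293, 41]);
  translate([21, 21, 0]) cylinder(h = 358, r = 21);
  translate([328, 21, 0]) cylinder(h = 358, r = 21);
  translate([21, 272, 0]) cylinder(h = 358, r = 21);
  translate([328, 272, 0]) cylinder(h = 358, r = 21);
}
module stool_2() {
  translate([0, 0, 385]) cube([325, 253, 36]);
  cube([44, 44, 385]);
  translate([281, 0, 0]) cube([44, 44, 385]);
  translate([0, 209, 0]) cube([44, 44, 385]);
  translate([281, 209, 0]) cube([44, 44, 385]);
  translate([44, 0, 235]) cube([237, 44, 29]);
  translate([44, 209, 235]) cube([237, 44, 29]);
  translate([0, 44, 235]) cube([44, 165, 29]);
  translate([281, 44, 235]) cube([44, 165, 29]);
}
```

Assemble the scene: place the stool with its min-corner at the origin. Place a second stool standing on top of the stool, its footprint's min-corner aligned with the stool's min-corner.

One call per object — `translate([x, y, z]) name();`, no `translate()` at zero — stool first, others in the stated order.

stool();
translate([0, 0, 399]) stool_2();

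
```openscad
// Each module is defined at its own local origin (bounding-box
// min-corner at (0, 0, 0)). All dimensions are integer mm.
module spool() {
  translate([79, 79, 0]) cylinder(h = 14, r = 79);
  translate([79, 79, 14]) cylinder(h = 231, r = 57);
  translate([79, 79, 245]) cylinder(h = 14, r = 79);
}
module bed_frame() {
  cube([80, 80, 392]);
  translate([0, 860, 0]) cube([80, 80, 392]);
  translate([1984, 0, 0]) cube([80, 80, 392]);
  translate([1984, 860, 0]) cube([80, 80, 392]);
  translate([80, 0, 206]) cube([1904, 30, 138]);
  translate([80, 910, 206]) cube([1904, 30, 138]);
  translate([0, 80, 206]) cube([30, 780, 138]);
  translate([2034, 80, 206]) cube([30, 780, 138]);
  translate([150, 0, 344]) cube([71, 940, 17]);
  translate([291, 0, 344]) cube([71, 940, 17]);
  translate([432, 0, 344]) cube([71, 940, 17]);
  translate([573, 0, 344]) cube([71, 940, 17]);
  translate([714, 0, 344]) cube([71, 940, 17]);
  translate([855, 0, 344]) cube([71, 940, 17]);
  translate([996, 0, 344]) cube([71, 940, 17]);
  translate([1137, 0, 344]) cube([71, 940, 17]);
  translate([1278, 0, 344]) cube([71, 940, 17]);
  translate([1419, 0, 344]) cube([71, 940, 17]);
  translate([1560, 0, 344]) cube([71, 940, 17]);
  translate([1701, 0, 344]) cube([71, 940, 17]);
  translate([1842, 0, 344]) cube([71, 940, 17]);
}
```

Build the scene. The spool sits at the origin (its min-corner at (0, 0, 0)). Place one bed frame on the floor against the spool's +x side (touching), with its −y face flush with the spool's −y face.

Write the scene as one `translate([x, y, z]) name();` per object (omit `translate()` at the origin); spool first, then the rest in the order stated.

spool();
translate([158, 0, 0]) bed_frame();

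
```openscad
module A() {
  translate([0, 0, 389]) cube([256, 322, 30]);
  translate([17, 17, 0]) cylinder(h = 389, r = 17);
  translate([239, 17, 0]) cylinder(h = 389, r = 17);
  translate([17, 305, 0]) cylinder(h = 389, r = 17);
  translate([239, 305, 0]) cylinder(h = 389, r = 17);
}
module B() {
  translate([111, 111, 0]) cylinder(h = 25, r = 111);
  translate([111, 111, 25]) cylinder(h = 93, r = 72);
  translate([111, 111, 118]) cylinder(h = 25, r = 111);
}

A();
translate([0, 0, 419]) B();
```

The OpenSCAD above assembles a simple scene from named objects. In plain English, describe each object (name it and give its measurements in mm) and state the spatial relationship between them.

A is a simple wooden stool: a rectangular seat 256 mm (x) by 322 mm (y), 30 mm thick, top face at z = 419 mm, on four round legs, each 34 mm in diameter. The legs rest on z = 0, each leg's axis is inset half a diameter from the nearest pair of seat edges (so the leg's bounding box is flush with the corner).

B is a spool: two coaxial disc flanges of radius 111 mm and thickness 25 mm, joined by a core cylinder of radius 72 mm and height 93 mm. The lower flange rests on z = 0 and the three cylinders share a vertical axis.

The spool is on top of the stool.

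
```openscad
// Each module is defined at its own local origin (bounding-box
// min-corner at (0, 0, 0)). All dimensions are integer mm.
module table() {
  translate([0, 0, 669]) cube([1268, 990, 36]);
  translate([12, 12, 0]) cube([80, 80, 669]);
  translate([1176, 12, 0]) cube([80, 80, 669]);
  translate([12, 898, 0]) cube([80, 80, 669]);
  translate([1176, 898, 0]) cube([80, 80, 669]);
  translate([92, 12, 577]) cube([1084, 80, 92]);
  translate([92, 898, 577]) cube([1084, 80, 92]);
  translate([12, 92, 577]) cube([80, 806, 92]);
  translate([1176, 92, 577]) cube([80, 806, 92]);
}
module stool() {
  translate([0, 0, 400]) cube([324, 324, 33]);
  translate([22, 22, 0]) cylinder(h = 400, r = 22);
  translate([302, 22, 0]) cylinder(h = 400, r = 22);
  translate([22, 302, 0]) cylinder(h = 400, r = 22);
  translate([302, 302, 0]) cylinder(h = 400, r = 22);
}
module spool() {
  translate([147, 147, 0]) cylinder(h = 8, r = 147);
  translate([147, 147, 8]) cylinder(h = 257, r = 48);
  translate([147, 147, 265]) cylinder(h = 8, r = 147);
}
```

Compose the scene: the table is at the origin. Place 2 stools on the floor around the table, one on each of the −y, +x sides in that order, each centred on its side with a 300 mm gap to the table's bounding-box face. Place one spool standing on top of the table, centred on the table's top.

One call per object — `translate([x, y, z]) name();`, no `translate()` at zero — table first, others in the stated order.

table();
translate([472, -624, 0]) stool();
translate([1568, 333, 0]) stool();
translate([487, 348, 705]) spool();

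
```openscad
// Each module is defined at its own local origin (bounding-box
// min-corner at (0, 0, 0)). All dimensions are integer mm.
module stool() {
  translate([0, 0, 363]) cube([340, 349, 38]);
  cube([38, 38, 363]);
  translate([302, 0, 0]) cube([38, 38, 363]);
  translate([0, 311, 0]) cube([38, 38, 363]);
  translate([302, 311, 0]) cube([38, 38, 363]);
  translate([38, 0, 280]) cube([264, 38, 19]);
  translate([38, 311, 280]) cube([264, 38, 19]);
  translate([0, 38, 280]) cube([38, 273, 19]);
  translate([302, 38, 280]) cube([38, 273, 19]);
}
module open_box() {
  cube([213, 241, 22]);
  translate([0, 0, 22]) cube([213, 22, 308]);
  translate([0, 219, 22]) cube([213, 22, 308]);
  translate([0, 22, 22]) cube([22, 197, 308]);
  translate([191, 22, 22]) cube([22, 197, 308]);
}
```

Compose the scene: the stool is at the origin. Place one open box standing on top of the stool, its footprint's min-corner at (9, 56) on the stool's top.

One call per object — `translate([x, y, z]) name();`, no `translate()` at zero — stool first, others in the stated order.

stool();
translate([9, 56, 401]) open_box();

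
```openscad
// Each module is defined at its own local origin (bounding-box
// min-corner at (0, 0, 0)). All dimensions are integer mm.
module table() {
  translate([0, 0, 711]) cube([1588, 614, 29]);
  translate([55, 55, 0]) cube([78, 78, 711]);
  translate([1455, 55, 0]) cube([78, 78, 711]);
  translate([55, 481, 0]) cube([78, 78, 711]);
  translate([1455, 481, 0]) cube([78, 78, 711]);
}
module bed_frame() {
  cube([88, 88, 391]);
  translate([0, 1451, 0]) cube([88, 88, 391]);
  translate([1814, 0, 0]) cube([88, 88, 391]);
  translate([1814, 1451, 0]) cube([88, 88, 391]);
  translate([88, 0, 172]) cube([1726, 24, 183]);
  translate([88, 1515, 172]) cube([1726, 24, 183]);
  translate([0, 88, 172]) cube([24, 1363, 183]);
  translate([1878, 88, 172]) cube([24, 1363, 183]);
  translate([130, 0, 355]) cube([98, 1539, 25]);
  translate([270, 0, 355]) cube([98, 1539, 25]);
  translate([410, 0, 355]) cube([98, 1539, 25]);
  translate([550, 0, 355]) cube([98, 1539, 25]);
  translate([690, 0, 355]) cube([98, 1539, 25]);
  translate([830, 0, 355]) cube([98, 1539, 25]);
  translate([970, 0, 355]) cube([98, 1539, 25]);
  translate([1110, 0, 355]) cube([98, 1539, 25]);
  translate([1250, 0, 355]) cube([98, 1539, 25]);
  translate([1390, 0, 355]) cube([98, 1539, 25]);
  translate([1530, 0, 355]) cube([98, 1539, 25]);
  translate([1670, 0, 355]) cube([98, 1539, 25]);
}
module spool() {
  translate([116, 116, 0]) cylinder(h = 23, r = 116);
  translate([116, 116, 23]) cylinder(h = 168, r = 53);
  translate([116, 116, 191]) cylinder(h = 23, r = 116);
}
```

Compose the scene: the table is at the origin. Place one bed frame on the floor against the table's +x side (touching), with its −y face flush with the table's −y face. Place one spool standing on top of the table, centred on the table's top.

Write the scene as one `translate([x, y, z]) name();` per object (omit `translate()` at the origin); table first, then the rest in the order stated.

table();
translate([1588, 0, 0]) bed_frame();
translate([678, 191, 740]) spool();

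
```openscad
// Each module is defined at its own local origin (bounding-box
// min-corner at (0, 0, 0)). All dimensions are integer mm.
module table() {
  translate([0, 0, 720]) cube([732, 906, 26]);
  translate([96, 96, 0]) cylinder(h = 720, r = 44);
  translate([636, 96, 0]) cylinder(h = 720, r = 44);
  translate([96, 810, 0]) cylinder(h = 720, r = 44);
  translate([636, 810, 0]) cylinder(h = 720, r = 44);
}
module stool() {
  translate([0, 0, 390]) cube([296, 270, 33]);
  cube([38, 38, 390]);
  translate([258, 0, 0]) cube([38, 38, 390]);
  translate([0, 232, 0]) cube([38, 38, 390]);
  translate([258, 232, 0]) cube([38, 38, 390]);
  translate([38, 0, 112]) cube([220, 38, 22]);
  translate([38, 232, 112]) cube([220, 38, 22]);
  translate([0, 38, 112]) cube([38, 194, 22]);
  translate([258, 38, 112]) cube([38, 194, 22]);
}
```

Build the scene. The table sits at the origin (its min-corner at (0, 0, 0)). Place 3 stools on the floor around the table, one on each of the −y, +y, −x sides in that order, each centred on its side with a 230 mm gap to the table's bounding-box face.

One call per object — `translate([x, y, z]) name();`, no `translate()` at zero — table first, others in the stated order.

table();
translate([218, -500, 0]) stool();
translate([218, 1136, 0]) stool();
translate([-526, 318, 0]) stool();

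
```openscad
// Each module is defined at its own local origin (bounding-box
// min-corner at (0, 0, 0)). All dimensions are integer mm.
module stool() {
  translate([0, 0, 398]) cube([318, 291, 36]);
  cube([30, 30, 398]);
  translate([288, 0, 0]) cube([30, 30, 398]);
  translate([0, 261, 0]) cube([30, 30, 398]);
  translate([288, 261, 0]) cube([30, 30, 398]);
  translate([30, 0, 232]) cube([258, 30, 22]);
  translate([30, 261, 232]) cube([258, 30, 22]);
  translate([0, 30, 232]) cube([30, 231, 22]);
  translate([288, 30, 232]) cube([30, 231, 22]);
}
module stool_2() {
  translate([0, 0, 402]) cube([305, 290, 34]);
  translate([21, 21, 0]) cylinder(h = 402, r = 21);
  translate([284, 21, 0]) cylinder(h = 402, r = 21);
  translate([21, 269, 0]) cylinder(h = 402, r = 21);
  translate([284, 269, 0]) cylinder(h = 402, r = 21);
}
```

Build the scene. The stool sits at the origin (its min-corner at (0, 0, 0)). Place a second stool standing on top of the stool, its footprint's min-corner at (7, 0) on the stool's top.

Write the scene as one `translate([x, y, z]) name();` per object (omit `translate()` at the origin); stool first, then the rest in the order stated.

stool();
translate([7, 0, 434]) stool_2();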